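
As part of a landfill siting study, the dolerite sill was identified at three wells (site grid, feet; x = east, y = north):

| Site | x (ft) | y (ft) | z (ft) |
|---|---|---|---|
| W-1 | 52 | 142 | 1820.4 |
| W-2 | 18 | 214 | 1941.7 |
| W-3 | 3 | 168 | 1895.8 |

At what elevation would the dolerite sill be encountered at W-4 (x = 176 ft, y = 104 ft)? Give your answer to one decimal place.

1665.1 ft

Two edge vectors: W-1→W-2 = (-34, 72, 121.3), W-1→W-3 = (-49, 26, 75.4).
Normal n = (W-1→W-2) × (W-1→W-3) = (2275, -3380.1, 2644).
So ∂z/∂x = −n_x/n_z = −0.86044 and ∂z/∂y = −n_y/n_z = 1.27840.
Intercept c from W-1: 1820.4 + 44.74 − 181.53 = 1683.61.
At (176, 104): z = −151.4 + 133.0 + 1683.61 = 1665.1 ft.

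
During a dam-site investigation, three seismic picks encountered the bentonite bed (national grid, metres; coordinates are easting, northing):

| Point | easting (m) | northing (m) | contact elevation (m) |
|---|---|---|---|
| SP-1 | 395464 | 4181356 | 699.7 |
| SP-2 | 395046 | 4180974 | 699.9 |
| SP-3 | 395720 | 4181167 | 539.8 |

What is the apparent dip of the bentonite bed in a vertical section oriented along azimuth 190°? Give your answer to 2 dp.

17.33°

Let the plane be z = a·easting + b·northing + c.
SP-2−SP-1: −418a − 382b = 0.2;  SP-3−SP-1: 256a − 189b = −159.9.
Solving gives a = −0.34571, b = 0.37777.
Unit vector along 190° is (sin 190°, cos 190°) = (-0.1736, -0.9848).
Slope in that direction = a·(-0.1736) + b·(-0.9848) = −0.31200.
Apparent dip = arctan|0.31200| = 17.33° (true dip is 27.1°, so apparent ≤ true as expected).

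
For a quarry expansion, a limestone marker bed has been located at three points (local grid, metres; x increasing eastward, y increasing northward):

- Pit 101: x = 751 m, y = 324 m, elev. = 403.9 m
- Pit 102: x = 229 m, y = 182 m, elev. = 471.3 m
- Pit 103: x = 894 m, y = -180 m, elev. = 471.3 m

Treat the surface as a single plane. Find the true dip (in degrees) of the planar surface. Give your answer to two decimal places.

10.21°

Let the plane be z = a·x + b·y + c.
Pit 102−Pit 101: −522a − 142b = 67.4;  Pit 103−Pit 101: 143a − 504b = 67.4.
Solving gives a = −0.08609, b = −0.15816.
Gradient magnitude |∇z| = √(a² + b²) = √(0.00741 + 0.02501) = 0.18007.
True dip = arctan(0.18007) = 10.21°, dipping toward NNE (azimuth ≈ 029°).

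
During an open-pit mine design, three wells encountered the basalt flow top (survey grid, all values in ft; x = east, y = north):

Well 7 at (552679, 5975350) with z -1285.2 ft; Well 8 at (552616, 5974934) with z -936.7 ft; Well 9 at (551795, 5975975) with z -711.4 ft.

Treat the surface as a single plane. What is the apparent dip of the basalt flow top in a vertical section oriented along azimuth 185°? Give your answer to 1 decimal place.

37.3°

Let the plane be z = a·x + b·y + c.
Well 8−Well 7: −63a − 416b = 348.5;  Well 9−Well 7: −884a + 625b = 573.8.
Solving gives a = −1.12133, b = −0.66792.
Unit vector along 185° is (sin 185°, cos 185°) = (-0.0872, -0.9962).
Slope in that direction = a·(-0.0872) + b·(-0.9962) = 0.76311.
Apparent dip = arctan|0.76311| = 37.3° (true dip is 52.5°, so apparent ≤ true as expected).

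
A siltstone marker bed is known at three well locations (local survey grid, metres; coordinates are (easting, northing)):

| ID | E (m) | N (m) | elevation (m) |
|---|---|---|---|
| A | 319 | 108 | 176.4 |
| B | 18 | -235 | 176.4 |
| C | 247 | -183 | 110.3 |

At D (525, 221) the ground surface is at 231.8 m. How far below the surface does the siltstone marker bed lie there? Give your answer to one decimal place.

Two edge vectors: A→B = (-301, -343, 0), A→C = (-72, -291, -66.1).
Normal n = (A→B) × (A→C) = (22672.3, -19896.1, 62895).
So ∂z/∂E = −n_x/n_z = −0.36048 and ∂z/∂N = −n_y/n_z = 0.31634.
Intercept c from A: 176.4 + 114.99 − 34.16 = 257.23.
At (525, 221): z_contact = −189.25 + 69.91 + 257.23 = 137.89 m.
Depth below ground = 231.8 − 137.89 = 93.9 m.

93.9 m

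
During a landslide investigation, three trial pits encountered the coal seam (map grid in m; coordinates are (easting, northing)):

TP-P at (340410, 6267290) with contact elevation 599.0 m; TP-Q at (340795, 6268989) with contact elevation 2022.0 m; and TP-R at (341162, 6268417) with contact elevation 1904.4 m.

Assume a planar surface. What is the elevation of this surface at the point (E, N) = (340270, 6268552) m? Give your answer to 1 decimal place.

1345.9 m

Let the plane be z = a·E + b·N + c.
TP-Q−TP-P: 385a + 1699b = 1423;  TP-R−TP-P: 752a + 1127b = 1305.4.
Solving gives a = 0.727883160, b = 0.672610349.
Then c = 599 − a·340410 − b·6267290 = −4462623.82.
At (340270, 6268552): z = 247676.8 + 4216292.9 − 4462623.82 = 1345.9 m.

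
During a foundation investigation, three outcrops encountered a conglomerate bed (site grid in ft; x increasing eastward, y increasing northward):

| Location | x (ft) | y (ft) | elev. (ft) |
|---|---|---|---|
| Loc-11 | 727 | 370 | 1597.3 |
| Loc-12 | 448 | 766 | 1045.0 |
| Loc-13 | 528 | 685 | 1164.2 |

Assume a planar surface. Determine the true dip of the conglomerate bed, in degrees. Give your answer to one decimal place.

Let the plane be z = a·x + b·y + c.
Loc-12−Loc-11: −279a + 396b = −552.3;  Loc-13−Loc-11: −199a + 315b = −433.1.
Solving gives a = 0.27166, b = −1.20330.
Gradient magnitude |∇z| = √(a² + b²) = √(0.07380 + 1.44794) = 1.23359.
True dip = arctan(1.23359) = 51.0°, dipping toward NNW (azimuth ≈ 347°).

51.0°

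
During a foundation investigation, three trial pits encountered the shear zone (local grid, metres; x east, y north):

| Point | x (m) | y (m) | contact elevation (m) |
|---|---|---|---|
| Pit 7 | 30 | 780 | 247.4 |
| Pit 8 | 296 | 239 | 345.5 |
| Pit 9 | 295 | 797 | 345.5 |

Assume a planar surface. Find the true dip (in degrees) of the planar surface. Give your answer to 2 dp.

Let the plane be z = a·x + b·y + c.
Pit 8−Pit 7: 266a − 541b = 98.1;  Pit 9−Pit 7: 265a + 17b = 98.1.
Solving gives a = 0.37015, b = 0.00066.
Gradient magnitude |∇z| = √(a² + b²) = √(0.13701 + 0.00000) = 0.37015.
True dip = arctan(0.37015) = 20.31°, dipping toward W (azimuth ≈ 270°).

20.31°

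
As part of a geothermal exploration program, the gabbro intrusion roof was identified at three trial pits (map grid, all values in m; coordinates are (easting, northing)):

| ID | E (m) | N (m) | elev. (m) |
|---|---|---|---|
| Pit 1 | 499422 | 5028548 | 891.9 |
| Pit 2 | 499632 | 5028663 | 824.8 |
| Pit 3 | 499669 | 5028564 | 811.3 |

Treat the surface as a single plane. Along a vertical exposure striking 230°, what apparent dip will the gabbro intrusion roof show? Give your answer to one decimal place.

Let the plane be z = a·E + b·N + c.
Pit 2−Pit 1: 210a + 115b = −67.1;  Pit 3−Pit 1: 247a + 16b = −80.6.
Solving gives a = −0.32723, b = 0.01407.
Unit vector along 230° is (sin 230°, cos 230°) = (-0.7660, -0.6428).
Slope in that direction = a·(-0.7660) + b·(-0.6428) = 0.24163.
Apparent dip = arctan|0.24163| = 13.6° (true dip is 18.1°, so apparent ≤ true as expected).

13.6°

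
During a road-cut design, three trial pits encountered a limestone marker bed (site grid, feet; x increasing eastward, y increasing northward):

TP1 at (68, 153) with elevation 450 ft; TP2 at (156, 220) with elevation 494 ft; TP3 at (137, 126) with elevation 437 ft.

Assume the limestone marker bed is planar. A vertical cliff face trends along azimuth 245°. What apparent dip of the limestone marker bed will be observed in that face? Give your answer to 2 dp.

Two edge vectors: TP1→TP2 = (88, 67, 44), TP1→TP3 = (69, -27, -13).
Normal n = (TP1→TP2) × (TP1→TP3) = (317, 4180, -6999).
So ∂z/∂x = −n_x/n_z = 0.04529 and ∂z/∂y = −n_y/n_z = 0.59723.
Unit vector along 245° is (sin 245°, cos 245°) = (-0.9063, -0.4226).
Slope in that direction = a·(-0.9063) + b·(-0.4226) = −0.29345.
Apparent dip = arctan|0.29345| = 16.35° (true dip is 30.9°, so apparent ≤ true as expected).

16.35°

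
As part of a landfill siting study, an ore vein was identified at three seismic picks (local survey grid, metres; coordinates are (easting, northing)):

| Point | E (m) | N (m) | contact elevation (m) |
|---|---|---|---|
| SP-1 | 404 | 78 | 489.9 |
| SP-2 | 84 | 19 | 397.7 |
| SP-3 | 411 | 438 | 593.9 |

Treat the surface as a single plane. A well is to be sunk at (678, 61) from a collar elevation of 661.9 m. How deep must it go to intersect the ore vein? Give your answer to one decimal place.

112.2 m

Let the plane be z = a·E + b·N + c.
SP-2−SP-1: −320a − 59b = −92.2;  SP-3−SP-1: 7a + 360b = 104.
Solving gives a = 0.23571, b = 0.28431.
Then c = 489.9 − a·404 − b·78 = 372.50.
At (678, 61): z_contact = 159.81 + 17.34 + 372.50 = 549.65 m.
Depth below ground = 661.9 − 549.65 = 112.2 m.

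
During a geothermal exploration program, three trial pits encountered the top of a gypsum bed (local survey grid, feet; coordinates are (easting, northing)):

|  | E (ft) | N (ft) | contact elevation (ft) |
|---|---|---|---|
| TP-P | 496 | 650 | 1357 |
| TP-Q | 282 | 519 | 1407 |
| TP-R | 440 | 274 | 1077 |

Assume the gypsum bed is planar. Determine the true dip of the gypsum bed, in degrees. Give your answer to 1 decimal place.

48.9°

Let the plane be z = a·E + b·N + c.
TP-Q−TP-P: −214a − 131b = 50;  TP-R−TP-P: −56a − 376b = −280.
Solving gives a = −0.75867, b = 0.85767.
Gradient magnitude |∇z| = √(a² + b²) = √(0.57558 + 0.73561) = 1.14507.
True dip = arctan(1.14507) = 48.9°, dipping toward SE (azimuth ≈ 139°).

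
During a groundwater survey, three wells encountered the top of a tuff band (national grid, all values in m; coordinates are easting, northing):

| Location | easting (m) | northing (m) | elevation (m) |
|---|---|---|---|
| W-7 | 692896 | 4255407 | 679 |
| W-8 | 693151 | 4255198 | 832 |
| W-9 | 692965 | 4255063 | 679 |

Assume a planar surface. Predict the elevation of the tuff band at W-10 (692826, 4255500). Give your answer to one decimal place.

642.1 m

Two edge vectors: W-7→W-8 = (255, -209, 153), W-7→W-9 = (69, -344, 0).
Normal n = (W-7→W-8) × (W-7→W-9) = (52632, 10557, -73299).
So ∂z/∂easting = −n_x/n_z = 0.718045267 and ∂z/∂northing = −n_y/n_z = 0.144026522.
Intercept c from W-7: 679 − 497530.69 − 612891.47 = −1109743.16.
At (692826, 4255500): z = 497480.4 + 612904.9 − 1109743.16 = 642.1 m.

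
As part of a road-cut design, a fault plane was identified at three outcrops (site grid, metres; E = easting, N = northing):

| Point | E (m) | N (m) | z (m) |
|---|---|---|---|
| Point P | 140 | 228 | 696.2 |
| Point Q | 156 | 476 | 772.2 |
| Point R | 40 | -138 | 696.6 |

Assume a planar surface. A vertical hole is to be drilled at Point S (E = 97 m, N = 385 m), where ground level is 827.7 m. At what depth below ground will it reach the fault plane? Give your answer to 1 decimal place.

Let the plane be z = a·E + b·N + c.
Point Q−Point P: 16a + 248b = 76;  Point R−Point P: −100a − 366b = 0.4.
Solving gives a = −1.47356, b = 0.40152.
Then c = 696.2 − a·140 − b·228 = 810.95.
At (97, 385): z_contact = −142.94 + 154.59 + 810.95 = 822.60 m.
Depth below ground = 827.7 − 822.60 = 5.1 m.

5.1 m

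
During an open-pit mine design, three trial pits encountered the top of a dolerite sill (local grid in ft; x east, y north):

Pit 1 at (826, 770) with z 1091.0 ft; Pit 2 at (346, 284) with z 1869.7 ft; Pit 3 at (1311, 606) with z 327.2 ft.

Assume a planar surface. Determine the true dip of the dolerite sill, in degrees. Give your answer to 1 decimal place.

57.8°

Two edge vectors: Pit 1→Pit 2 = (-480, -486, 778.7), Pit 1→Pit 3 = (485, -164, -763.8).
Normal n = (Pit 1→Pit 2) × (Pit 1→Pit 3) = (498913.6, 11045.5, 314430).
So ∂z/∂x = −n_x/n_z = −1.58672 and ∂z/∂y = −n_y/n_z = −0.03513.
Gradient magnitude |∇z| = √(a² + b²) = √(2.51769 + 0.00123) = 1.58711.
True dip = arctan(1.58711) = 57.8°, dipping toward E (azimuth ≈ 089°).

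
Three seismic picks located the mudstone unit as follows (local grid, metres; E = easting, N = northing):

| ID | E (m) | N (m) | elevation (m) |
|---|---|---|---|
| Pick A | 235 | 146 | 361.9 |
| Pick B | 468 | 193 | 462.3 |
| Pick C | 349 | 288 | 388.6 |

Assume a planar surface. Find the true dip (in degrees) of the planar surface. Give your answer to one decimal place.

Let the plane be z = a·E + b·N + c.
Pick B−Pick A: 233a + 47b = 100.4;  Pick C−Pick A: 114a + 142b = 26.7.
Solving gives a = 0.46891, b = −0.18842.
Gradient magnitude |∇z| = √(a² + b²) = √(0.21988 + 0.03550) = 0.50535.
True dip = arctan(0.50535) = 26.8°, dipping toward WNW (azimuth ≈ 292°).

26.8°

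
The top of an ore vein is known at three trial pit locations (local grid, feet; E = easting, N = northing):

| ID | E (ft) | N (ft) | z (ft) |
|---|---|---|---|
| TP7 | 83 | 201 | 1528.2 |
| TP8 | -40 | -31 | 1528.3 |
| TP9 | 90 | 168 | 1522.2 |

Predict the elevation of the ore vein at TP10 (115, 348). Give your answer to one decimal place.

Let the plane be z = a·E + b·N + c.
TP8−TP7: −123a − 232b = 0.1;  TP9−TP7: 7a − 33b = −6.
Solving gives a = −0.24552, b = 0.12974.
Then c = 1528.2 − a·83 − b·201 = 1522.50.
At (115, 348): z = −28.2 + 45.1 + 1522.50 = 1539.4 ft.

1539.4 ft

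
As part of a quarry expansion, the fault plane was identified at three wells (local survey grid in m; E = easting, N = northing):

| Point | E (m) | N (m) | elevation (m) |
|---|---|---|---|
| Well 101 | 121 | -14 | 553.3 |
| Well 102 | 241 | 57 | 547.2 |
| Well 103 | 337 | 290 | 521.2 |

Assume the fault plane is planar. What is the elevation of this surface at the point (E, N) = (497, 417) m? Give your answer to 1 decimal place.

509.2 m

Two edge vectors: Well 101→Well 102 = (120, 71, -6.1), Well 101→Well 103 = (216, 304, -32.1).
Normal n = (Well 101→Well 102) × (Well 101→Well 103) = (-424.7, 2534.4, 21144).
So ∂z/∂E = −n_x/n_z = 0.02009 and ∂z/∂N = −n_y/n_z = −0.11986.
Intercept c from Well 101: 553.3 − 2.43 − 1.68 = 549.19.
At (497, 417): z = 10.0 − 50.0 + 549.19 = 509.2 m.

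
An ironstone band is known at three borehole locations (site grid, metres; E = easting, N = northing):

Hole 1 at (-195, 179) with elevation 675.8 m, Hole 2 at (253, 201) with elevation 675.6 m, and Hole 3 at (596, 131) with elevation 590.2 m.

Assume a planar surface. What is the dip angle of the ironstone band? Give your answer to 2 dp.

Let the plane be z = a·E + b·N + c.
Hole 2−Hole 1: 448a + 22b = −0.2;  Hole 3−Hole 1: 791a − 48b = −85.6.
Solving gives a = −0.04865, b = 0.98161.
Gradient magnitude |∇z| = √(a² + b²) = √(0.00237 + 0.96356) = 0.98282.
True dip = arctan(0.98282) = 44.50°, dipping toward S (azimuth ≈ 177°).

44.50°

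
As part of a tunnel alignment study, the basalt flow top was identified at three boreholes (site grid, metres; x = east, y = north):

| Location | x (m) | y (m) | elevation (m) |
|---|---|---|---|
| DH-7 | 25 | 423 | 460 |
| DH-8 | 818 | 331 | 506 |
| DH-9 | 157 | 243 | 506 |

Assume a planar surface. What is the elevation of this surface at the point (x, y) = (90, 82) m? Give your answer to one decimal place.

541.4 m

Let the plane be z = a·x + b·y + c.
DH-8−DH-7: 793a − 92b = 46;  DH-9−DH-7: 132a − 180b = 46.
Solving gives a = 0.03100, b = −0.23282.
Then c = 460 − a·25 − b·423 = 557.71.
At (90, 82): z = 2.8 − 19.1 + 557.71 = 541.4 m.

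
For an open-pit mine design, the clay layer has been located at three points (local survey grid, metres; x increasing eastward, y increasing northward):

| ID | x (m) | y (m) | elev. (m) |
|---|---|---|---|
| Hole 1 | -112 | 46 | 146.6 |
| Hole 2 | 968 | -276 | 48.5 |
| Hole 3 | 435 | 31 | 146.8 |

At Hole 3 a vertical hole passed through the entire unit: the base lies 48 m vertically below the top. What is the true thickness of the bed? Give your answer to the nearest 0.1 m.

45.5 m

Let the plane be z = a·x + b·y + c.
Hole 2−Hole 1: 1080a − 322b = −98.1;  Hole 3−Hole 1: 547a − 15b = 0.2.
Solving gives a = 0.00960, b = 0.33687.
|∇z| = √(a²+b²) = 0.33701, so dip δ = arctan(0.33701) = 18.62°.
True thickness = vertical thickness × cos δ = 48 × cos 18.62° = 45.5 m.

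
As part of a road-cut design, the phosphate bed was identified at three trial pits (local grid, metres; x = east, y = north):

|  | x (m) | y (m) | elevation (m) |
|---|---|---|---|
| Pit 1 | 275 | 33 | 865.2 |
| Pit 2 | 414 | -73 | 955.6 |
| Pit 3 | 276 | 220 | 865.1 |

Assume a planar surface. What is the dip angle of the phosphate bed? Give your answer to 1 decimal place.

Let the plane be z = a·x + b·y + c.
Pit 2−Pit 1: 139a − 106b = 90.4;  Pit 3−Pit 1: 1a + 187b = −0.1.
Solving gives a = 0.64731, b = −0.00400.
Gradient magnitude |∇z| = √(a² + b²) = √(0.41901 + 0.00002) = 0.64732.
True dip = arctan(0.64732) = 32.9°, dipping toward W (azimuth ≈ 270°).

32.9°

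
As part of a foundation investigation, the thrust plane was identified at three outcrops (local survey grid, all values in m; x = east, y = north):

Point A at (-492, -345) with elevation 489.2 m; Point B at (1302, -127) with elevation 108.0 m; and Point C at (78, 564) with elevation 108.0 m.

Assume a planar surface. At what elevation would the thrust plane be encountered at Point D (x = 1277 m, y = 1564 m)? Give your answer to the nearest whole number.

-411 m

Let the plane be z = a·x + b·y + c.
Point B−Point A: 1794a + 218b = −381.2;  Point C−Point A: 570a + 909b = −381.2.
Solving gives a = −0.17485, b = −0.30972.
Then c = 489.2 − a·-492 − b·-345 = 296.32.
At (1277, 1564): z = −223.3 − 484.4 + 296.32 = -411.4 m.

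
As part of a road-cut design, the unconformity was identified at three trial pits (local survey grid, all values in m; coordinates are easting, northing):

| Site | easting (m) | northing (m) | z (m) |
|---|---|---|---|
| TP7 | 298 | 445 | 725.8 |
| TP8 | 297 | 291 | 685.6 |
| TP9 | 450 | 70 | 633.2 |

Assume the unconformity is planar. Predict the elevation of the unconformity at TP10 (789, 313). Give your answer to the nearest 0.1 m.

Let the plane be z = a·easting + b·northing + c.
TP8−TP7: −1a − 154b = −40.2;  TP9−TP7: 152a − 375b = −92.6.
Solving gives a = 0.03425, b = 0.26082.
Then c = 725.8 − a·298 − b·445 = 599.53.
At (789, 313): z = 27.0 + 81.6 + 599.53 = 708.2 m.

708.2 m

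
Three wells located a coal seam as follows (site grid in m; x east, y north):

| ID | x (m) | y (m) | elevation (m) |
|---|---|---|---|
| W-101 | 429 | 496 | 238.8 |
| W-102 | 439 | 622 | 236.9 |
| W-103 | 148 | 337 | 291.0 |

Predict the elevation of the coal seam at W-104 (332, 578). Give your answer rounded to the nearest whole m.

257 m

Let the plane be z = a·x + b·y + c.
W-102−W-101: 10a + 126b = −1.9;  W-103−W-101: −281a − 159b = 52.2.
Solving gives a = −0.18557, b = −0.00035.
Then c = 238.8 − a·429 − b·496 = 318.58.
At (332, 578): z = −61.6 − 0.2 + 318.58 = 256.8 m.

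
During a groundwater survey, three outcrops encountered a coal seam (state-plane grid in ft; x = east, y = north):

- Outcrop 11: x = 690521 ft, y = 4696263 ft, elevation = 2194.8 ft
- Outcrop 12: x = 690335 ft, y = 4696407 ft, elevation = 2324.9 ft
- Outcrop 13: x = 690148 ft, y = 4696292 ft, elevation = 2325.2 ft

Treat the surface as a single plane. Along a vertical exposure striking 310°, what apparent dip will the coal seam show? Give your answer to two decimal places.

29.28°

Two edge vectors: Outcrop 11→Outcrop 12 = (-186, 144, 130.1), Outcrop 11→Outcrop 13 = (-373, 29, 130.4).
Normal n = (Outcrop 11→Outcrop 12) × (Outcrop 11→Outcrop 13) = (15004.7, -24272.9, 48318).
So ∂z/∂x = −n_x/n_z = −0.31054 and ∂z/∂y = −n_y/n_z = 0.50236.
Unit vector along 310° is (sin 310°, cos 310°) = (-0.7660, 0.6428).
Slope in that direction = a·(-0.7660) + b·(0.6428) = 0.56080.
Apparent dip = arctan|0.56080| = 29.28° (true dip is 30.6°, so apparent ≤ true as expected).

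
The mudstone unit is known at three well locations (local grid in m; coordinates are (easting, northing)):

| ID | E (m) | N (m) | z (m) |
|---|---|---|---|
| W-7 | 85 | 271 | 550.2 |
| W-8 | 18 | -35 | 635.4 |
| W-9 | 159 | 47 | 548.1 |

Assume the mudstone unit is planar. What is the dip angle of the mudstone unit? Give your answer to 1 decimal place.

28.8°

Let the plane be z = a·E + b·N + c.
W-8−W-7: −67a − 306b = 85.2;  W-9−W-7: 74a − 224b = −2.1.
Solving gives a = −0.52394, b = −0.16371.
Gradient magnitude |∇z| = √(a² + b²) = √(0.27451 + 0.02680) = 0.54892.
True dip = arctan(0.54892) = 28.8°, dipping toward ENE (azimuth ≈ 073°).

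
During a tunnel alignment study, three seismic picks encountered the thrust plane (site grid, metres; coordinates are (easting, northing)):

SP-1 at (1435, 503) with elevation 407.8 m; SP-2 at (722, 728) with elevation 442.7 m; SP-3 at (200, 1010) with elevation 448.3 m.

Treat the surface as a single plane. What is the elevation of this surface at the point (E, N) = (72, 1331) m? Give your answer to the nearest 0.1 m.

406.8 m

Let the plane be z = a·E + b·N + c.
SP-2−SP-1: −713a + 225b = 34.9;  SP-3−SP-1: −1235a + 507b = 40.5.
Solving gives a = −0.102633, b = −0.170123.
Then c = 407.8 − a·1435 − b·503 = 640.65.
At (72, 1331): z = −7.4 − 226.4 + 640.65 = 406.8 m.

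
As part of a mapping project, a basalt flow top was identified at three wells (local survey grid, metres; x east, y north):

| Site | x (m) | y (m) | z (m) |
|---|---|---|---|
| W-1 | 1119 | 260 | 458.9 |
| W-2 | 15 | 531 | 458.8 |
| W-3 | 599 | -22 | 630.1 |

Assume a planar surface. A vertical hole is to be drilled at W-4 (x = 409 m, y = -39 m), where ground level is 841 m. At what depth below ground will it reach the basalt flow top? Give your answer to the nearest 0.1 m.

Let the plane be z = a·x + b·y + c.
W-2−W-1: −1104a + 271b = −0.1;  W-3−W-1: −520a − 282b = 171.2.
Solving gives a = −0.102526, b = −0.418038.
Then c = 458.9 − a·1119 − b·260 = 682.32.
At (409, -39): z_contact = −41.93 + 16.30 + 682.32 = 656.69 m.
Depth below ground = 841 − 656.69 = 184.3 m.

184.3 m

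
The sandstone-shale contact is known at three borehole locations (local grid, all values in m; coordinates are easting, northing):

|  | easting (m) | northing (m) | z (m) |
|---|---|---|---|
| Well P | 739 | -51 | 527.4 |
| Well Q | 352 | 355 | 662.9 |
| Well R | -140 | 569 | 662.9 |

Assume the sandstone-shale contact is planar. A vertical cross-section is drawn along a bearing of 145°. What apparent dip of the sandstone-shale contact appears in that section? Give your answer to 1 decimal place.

18.0°

Two edge vectors: Well P→Well Q = (-387, 406, 135.5), Well P→Well R = (-879, 620, 135.5).
Normal n = (Well P→Well Q) × (Well P→Well R) = (-28997, -66666, 116934).
So ∂z/∂easting = −n_x/n_z = 0.24798 and ∂z/∂northing = −n_y/n_z = 0.57012.
Unit vector along 145° is (sin 145°, cos 145°) = (0.5736, -0.8192).
Slope in that direction = a·(0.5736) + b·(-0.8192) = −0.32478.
Apparent dip = arctan|0.32478| = 18.0° (true dip is 31.9°, so apparent ≤ true as expected).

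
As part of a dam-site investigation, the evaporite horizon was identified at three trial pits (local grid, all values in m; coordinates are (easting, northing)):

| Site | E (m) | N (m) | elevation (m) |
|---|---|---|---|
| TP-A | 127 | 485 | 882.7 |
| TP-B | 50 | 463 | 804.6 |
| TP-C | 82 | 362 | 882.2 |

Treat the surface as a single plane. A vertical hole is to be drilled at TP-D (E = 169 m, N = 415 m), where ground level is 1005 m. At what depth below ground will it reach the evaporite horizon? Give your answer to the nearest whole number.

Two edge vectors: TP-A→TP-B = (-77, -22, -78.1), TP-A→TP-C = (-45, -123, -0.5).
Normal n = (TP-A→TP-B) × (TP-A→TP-C) = (-9595.3, 3476, 8481).
So ∂z/∂E = −n_x/n_z = 1.13139 and ∂z/∂N = −n_y/n_z = −0.40986.
Intercept c from TP-A: 882.7 − 143.69 + 198.78 = 937.79.
At (169, 415): z_contact = 191.2 − 170.1 + 937.79 = 958.9 m.
Depth below ground = 1005 − 958.9 = 46 m.

46 m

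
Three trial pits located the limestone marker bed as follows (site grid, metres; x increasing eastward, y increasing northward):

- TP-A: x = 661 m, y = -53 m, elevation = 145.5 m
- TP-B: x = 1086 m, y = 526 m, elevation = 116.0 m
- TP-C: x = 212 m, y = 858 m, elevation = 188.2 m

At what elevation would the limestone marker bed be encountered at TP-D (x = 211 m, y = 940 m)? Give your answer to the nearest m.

Let the plane be z = a·x + b·y + c.
TP-B−TP-A: 425a + 579b = −29.5;  TP-C−TP-A: −449a + 911b = 42.7.
Solving gives a = −0.07973, b = 0.00757.
Then c = 145.5 − a·661 − b·-53 = 198.60.
At (211, 940): z = −16.8 + 7.1 + 198.60 = 188.9 m.

189 m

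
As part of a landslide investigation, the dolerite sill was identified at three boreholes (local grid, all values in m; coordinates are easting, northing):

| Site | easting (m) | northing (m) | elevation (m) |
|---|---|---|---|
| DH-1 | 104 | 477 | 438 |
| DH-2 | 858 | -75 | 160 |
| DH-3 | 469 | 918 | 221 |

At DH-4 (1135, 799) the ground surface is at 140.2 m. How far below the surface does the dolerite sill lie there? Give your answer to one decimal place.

Two edge vectors: DH-1→DH-2 = (754, -552, -278), DH-1→DH-3 = (365, 441, -217).
Normal n = (DH-1→DH-2) × (DH-1→DH-3) = (242382, 62148, 533994).
So ∂z/∂easting = −n_x/n_z = −0.453904 and ∂z/∂northing = −n_y/n_z = −0.116383.
Intercept c from DH-1: 438 + 47.21 + 55.51 = 540.72.
At (1135, 799): z_contact = −515.18 − 92.99 + 540.72 = -67.45 m.
Depth below ground = 140.2 − (-67.45) = 207.7 m.

207.7 m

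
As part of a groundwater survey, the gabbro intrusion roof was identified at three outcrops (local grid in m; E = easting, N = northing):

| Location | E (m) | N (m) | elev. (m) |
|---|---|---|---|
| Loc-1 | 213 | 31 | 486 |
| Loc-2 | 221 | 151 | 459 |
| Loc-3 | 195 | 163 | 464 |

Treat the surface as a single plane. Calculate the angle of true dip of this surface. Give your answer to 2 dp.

19.47°

Let the plane be z = a·E + b·N + c.
Loc-2−Loc-1: 8a + 120b = −27;  Loc-3−Loc-1: −18a + 132b = −22.
Solving gives a = −0.28731, b = −0.20585.
Gradient magnitude |∇z| = √(a² + b²) = √(0.08255 + 0.04237) = 0.35344.
True dip = arctan(0.35344) = 19.47°, dipping toward NE (azimuth ≈ 054°).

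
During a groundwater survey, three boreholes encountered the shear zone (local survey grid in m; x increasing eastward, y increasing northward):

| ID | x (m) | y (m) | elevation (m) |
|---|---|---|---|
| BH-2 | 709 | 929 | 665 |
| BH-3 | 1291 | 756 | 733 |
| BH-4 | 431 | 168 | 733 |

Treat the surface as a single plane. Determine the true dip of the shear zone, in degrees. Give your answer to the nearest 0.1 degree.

8.2°

Let the plane be z = a·x + b·y + c.
BH-3−BH-2: 582a − 173b = 68;  BH-4−BH-2: −278a − 761b = 68.
Solving gives a = 0.08143, b = −0.11910.
Gradient magnitude |∇z| = √(a² + b²) = √(0.00663 + 0.01419) = 0.14428.
True dip = arctan(0.14428) = 8.2°, dipping toward NW (azimuth ≈ 326°).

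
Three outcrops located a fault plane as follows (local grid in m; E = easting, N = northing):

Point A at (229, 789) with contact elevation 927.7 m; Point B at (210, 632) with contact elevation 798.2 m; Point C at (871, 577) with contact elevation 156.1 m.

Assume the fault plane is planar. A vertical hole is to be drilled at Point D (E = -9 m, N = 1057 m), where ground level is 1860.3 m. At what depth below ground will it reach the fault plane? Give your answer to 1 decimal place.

469.8 m

Two edge vectors: Point A→Point B = (-19, -157, -129.5), Point A→Point C = (642, -212, -771.6).
Normal n = (Point A→Point B) × (Point A→Point C) = (93687.2, -97799.4, 104822).
So ∂z/∂E = −n_x/n_z = −0.893774 and ∂z/∂N = −n_y/n_z = 0.933005.
Intercept c from Point A: 927.7 + 204.67 − 736.14 = 396.23.
At (-9, 1057): z_contact = 8.04 + 986.19 + 396.23 = 1390.46 m.
Depth below ground = 1860.3 − 1390.46 = 469.8 m.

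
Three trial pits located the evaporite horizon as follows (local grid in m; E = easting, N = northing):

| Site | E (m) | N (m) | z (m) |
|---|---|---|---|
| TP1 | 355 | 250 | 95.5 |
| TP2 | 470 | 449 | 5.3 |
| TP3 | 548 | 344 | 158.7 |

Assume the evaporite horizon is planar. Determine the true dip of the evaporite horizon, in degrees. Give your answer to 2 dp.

Let the plane be z = a·E + b·N + c.
TP2−TP1: 115a + 199b = −90.2;  TP3−TP1: 193a + 94b = 63.2.
Solving gives a = 0.76297, b = −0.89418.
Gradient magnitude |∇z| = √(a² + b²) = √(0.58212 + 0.79955) = 1.17545.
True dip = arctan(1.17545) = 49.61°, dipping toward NW (azimuth ≈ 320°).

49.61°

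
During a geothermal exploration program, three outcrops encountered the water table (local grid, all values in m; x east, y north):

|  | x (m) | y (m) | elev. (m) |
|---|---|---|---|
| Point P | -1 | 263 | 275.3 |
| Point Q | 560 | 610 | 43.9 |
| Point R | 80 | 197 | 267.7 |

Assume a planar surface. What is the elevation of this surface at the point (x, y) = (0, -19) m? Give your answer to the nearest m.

Two edge vectors: Point P→Point Q = (561, 347, -231.4), Point P→Point R = (81, -66, -7.6).
Normal n = (Point P→Point Q) × (Point P→Point R) = (-17909.6, -14479.8, -65133).
So ∂z/∂x = −n_x/n_z = −0.27497 and ∂z/∂y = −n_y/n_z = −0.22231.
Intercept c from Point P: 275.3 − 0.27 + 58.47 = 333.49.
At (0, -19): z = 0.0 + 4.2 + 333.49 = 337.7 m.

338 m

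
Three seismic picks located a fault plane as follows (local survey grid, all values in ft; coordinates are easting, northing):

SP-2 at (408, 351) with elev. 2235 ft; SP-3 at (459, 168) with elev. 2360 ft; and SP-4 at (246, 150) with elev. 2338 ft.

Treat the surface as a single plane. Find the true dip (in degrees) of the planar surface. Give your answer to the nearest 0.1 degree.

33.4°

Two edge vectors: SP-2→SP-3 = (51, -183, 125), SP-2→SP-4 = (-162, -201, 103).
Normal n = (SP-2→SP-3) × (SP-2→SP-4) = (6276, -25503, -39897).
So ∂z/∂easting = −n_x/n_z = 0.15731 and ∂z/∂northing = −n_y/n_z = −0.63922.
Gradient magnitude |∇z| = √(a² + b²) = √(0.02474 + 0.40860) = 0.65829.
True dip = arctan(0.65829) = 33.4°, dipping toward NNW (azimuth ≈ 346°).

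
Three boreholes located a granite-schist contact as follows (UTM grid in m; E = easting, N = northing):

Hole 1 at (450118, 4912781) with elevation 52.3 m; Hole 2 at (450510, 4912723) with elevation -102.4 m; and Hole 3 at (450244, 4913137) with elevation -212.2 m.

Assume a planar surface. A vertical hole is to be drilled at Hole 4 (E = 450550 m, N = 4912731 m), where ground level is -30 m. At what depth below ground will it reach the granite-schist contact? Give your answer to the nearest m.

96 m

Two edge vectors: Hole 1→Hole 2 = (392, -58, -154.7), Hole 1→Hole 3 = (126, 356, -264.5).
Normal n = (Hole 1→Hole 2) × (Hole 1→Hole 3) = (70414.2, 84191.8, 146860).
So ∂z/∂E = −n_x/n_z = −0.47946480 and ∂z/∂N = −n_y/n_z = −0.57327931.
Intercept c from Hole 1: 52.3 + 215815.74 + 2816395.72 = 3032263.75.
At (450550, 4912731): z_contact = −216022.9 − 2816367.1 + 3032263.75 = -126.2 m.
Depth below ground = -30 − (-126.2) = 96 m.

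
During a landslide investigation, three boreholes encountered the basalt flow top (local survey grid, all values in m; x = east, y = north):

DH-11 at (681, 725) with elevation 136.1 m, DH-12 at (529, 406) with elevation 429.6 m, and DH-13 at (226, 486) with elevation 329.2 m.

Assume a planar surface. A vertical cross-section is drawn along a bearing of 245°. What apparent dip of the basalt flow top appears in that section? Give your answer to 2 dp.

18.44°

Let the plane be z = a·x + b·y + c.
DH-12−DH-11: −152a − 319b = 293.5;  DH-13−DH-11: −455a − 239b = 193.1.
Solving gives a = 0.07855, b = −0.95749.
Unit vector along 245° is (sin 245°, cos 245°) = (-0.9063, -0.4226).
Slope in that direction = a·(-0.9063) + b·(-0.4226) = 0.33346.
Apparent dip = arctan|0.33346| = 18.44° (true dip is 43.9°, so apparent ≤ true as expected).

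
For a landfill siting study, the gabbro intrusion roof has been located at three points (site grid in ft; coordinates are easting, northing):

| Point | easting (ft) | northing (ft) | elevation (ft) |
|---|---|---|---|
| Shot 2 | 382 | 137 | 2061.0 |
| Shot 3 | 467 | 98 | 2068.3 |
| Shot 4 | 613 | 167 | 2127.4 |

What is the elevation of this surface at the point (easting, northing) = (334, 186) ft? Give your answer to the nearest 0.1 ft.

2066.1 ft

Two edge vectors: Shot 2→Shot 3 = (85, -39, 7.3), Shot 2→Shot 4 = (231, 30, 66.4).
Normal n = (Shot 2→Shot 3) × (Shot 2→Shot 4) = (-2808.6, -3957.7, 11559).
So ∂z/∂easting = −n_x/n_z = 0.24298 and ∂z/∂northing = −n_y/n_z = 0.34239.
Intercept c from Shot 2: 2061 − 92.82 − 46.91 = 1921.27.
At (334, 186): z = 81.2 + 63.7 + 1921.27 = 2066.1 ft.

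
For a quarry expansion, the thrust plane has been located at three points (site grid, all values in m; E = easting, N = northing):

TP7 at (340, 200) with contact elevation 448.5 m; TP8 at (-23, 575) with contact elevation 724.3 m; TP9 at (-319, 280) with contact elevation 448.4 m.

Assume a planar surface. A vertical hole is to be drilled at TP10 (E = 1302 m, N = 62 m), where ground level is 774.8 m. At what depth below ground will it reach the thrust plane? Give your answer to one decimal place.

Two edge vectors: TP7→TP8 = (-363, 375, 275.8), TP7→TP9 = (-659, 80, -0.1).
Normal n = (TP7→TP8) × (TP7→TP9) = (-22101.5, -181788.5, 218085).
So ∂z/∂E = −n_x/n_z = 0.101344 and ∂z/∂N = −n_y/n_z = 0.833567.
Intercept c from TP7: 448.5 − 34.46 − 166.71 = 247.33.
At (1302, 62): z_contact = 131.95 + 51.68 + 247.33 = 430.96 m.
Depth below ground = 774.8 − 430.96 = 343.8 m.

343.8 m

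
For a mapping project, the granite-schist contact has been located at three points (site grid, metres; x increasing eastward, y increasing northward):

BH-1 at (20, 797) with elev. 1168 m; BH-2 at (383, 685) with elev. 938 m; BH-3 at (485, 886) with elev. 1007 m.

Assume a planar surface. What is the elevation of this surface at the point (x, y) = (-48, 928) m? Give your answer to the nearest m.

Two edge vectors: BH-1→BH-2 = (363, -112, -230), BH-1→BH-3 = (465, 89, -161).
Normal n = (BH-1→BH-2) × (BH-1→BH-3) = (38502, -48507, 84387).
So ∂z/∂x = −n_x/n_z = −0.45626 and ∂z/∂y = −n_y/n_z = 0.57482.
Intercept c from BH-1: 1168 + 9.13 − 458.13 = 719.00.
At (-48, 928): z = 21.9 + 533.4 + 719.00 = 1274.3 m.

1274 m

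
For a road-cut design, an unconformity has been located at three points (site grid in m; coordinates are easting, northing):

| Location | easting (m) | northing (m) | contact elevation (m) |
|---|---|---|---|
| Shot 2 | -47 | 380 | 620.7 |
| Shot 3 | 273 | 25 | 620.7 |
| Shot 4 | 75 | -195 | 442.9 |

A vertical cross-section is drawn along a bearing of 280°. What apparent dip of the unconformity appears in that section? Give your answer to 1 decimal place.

Two edge vectors: Shot 2→Shot 3 = (320, -355, 0), Shot 2→Shot 4 = (122, -575, -177.8).
Normal n = (Shot 2→Shot 3) × (Shot 2→Shot 4) = (63119, 56896, -140690).
So ∂z/∂easting = −n_x/n_z = 0.44864 and ∂z/∂northing = −n_y/n_z = 0.40441.
Unit vector along 280° is (sin 280°, cos 280°) = (-0.9848, 0.1736).
Slope in that direction = a·(-0.9848) + b·(0.1736) = −0.37160.
Apparent dip = arctan|0.37160| = 20.4° (true dip is 31.1°, so apparent ≤ true as expected).

20.4°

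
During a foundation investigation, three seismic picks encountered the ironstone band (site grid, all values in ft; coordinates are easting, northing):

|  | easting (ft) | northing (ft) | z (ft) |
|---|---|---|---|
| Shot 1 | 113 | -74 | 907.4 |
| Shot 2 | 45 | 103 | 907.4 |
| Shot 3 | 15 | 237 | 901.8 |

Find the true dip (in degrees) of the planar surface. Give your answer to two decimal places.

Two edge vectors: Shot 1→Shot 2 = (-68, 177, 0), Shot 1→Shot 3 = (-98, 311, -5.6).
Normal n = (Shot 1→Shot 2) × (Shot 1→Shot 3) = (-991.2, -380.8, -3802).
So ∂z/∂easting = −n_x/n_z = −0.26070 and ∂z/∂northing = −n_y/n_z = −0.10016.
Gradient magnitude |∇z| = √(a² + b²) = √(0.06797 + 0.01003) = 0.27928.
True dip = arctan(0.27928) = 15.60°, dipping toward ENE (azimuth ≈ 069°).

15.60°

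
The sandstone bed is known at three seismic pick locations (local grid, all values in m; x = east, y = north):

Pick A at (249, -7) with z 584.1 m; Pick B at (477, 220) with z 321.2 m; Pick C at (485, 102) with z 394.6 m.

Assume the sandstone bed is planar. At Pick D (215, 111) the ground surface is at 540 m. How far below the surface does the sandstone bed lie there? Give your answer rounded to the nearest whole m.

Let the plane be z = a·x + b·y + c.
Pick B−Pick A: 228a + 227b = −262.9;  Pick C−Pick A: 236a + 109b = −189.5.
Solving gives a = −0.50001, b = −0.65593.
Then c = 584.1 − a·249 − b·-7 = 704.01.
At (215, 111): z_contact = −107.5 − 72.8 + 704.01 = 523.7 m.
Depth below ground = 540 − 523.7 = 16 m.

16 m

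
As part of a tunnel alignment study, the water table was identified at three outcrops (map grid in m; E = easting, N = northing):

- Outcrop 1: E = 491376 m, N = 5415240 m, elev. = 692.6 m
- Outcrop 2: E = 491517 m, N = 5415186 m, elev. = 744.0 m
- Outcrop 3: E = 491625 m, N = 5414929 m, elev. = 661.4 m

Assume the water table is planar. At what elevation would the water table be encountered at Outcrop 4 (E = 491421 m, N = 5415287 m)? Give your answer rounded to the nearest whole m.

745 m

Let the plane be z = a·E + b·N + c.
Outcrop 2−Outcrop 1: 141a − 54b = 51.4;  Outcrop 3−Outcrop 1: 249a − 311b = −31.2.
Solving gives a = 0.58116099, b = 0.56562407.
Then c = 692.6 − a·491376 − b·5415240 = −3347866.08.
At (491421, 5415287): z = 285594.7 + 3063016.7 − 3347866.08 = 745.3 m.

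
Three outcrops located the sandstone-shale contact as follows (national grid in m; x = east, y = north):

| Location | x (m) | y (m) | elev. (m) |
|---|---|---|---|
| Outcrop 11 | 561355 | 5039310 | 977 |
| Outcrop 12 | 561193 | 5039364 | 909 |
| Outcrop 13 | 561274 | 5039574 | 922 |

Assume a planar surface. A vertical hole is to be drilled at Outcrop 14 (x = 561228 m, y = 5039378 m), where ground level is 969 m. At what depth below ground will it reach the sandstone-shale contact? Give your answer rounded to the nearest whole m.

Two edge vectors: Outcrop 11→Outcrop 12 = (-162, 54, -68), Outcrop 11→Outcrop 13 = (-81, 264, -55).
Normal n = (Outcrop 11→Outcrop 12) × (Outcrop 11→Outcrop 13) = (14982, -3402, -38394).
So ∂z/∂x = −n_x/n_z = 0.39021722 and ∂z/∂y = −n_y/n_z = −0.08860759.
Intercept c from Outcrop 11: 977 − 219050.39 + 446521.14 = 228447.75.
At (561228, 5039378): z_contact = 219000.8 − 446527.2 + 228447.75 = 921.4 m.
Depth below ground = 969 − 921.4 = 48 m.

48 m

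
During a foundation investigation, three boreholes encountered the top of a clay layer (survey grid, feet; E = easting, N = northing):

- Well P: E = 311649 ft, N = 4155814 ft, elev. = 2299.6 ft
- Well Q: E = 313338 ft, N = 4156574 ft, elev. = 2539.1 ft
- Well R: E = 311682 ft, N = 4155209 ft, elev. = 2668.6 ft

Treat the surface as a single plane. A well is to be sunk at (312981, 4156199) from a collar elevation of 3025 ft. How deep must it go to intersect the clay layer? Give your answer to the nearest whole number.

Two edge vectors: Well P→Well Q = (1689, 760, 239.5), Well P→Well R = (33, -605, 369).
Normal n = (Well P→Well Q) × (Well P→Well R) = (425337.5, -615337.5, -1046925).
So ∂z/∂E = −n_x/n_z = 0.40627313 and ∂z/∂N = −n_y/n_z = −0.58775700.
Intercept c from Well P: 2299.6 − 126614.62 + 2442608.78 = 2318293.76.
At (312981, 4156199): z_contact = 127155.8 − 2442835.1 + 2318293.76 = 2614.5 ft.
Depth below ground = 3025 − 2614.5 = 411 ft.

411 ft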